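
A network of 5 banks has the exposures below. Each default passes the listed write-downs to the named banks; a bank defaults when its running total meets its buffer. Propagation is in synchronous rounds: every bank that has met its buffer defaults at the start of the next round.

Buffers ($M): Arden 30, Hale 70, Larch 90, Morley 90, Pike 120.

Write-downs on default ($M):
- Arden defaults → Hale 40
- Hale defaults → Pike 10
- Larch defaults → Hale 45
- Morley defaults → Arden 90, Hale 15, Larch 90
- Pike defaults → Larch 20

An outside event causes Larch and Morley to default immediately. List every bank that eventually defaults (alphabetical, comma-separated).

Arden, Hale, Larch, Morley

Round 1 — Larch, Morley default (initial).
  Arden: +90 → 90 ≥ 30
  Hale: +45+15 → 60 < 70
Round 2 — Arden defaults.
  Hale: +40 → 100 ≥ 70
Round 3 — Hale defaults.
  Pike: +10 → 10 < 120
No further defaults.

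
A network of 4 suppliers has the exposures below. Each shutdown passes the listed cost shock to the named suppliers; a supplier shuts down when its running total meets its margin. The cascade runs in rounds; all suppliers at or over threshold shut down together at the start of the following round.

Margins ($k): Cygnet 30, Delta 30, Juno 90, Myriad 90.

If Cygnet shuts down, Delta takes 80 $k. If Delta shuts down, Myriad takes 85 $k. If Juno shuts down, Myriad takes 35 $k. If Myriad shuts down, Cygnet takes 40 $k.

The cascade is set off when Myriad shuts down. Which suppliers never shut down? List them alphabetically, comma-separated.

Round 1 — Myriad shuts down (initial).
  Cygnet: +40 → 40 ≥ 30
Round 2 — Cygnet shuts down.
  Delta: +80 → 80 ≥ 30
Round 3 — Delta shuts down.
No further shutdowns.

Juno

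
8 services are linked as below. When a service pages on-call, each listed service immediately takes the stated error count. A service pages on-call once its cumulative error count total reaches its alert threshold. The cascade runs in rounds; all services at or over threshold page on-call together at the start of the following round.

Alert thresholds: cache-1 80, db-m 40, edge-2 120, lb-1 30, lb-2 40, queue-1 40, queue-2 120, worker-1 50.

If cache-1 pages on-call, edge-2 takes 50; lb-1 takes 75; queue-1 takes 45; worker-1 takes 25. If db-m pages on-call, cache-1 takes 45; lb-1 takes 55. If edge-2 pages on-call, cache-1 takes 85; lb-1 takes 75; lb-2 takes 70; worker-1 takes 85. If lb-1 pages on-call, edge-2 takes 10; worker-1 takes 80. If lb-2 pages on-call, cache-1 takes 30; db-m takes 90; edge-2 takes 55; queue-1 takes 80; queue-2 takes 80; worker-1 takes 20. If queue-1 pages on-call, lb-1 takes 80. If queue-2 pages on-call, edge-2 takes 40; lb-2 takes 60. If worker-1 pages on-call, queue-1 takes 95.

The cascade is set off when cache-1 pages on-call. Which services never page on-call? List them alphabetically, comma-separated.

db-m, edge-2, lb-2, queue-2

Round 1 — cache-1 pages on-call (initial).
  edge-2: +50 → 50 < 120
  lb-1: +75 → 75 ≥ 30
  queue-1: +45 → 45 ≥ 40
  worker-1: +25 → 25 < 50
Round 2 — lb-1, queue-1 page on-call.
  edge-2: +10 → 60 < 120
  worker-1: +80 → 105 ≥ 50
Round 3 — worker-1 pages on-call.
No further pages.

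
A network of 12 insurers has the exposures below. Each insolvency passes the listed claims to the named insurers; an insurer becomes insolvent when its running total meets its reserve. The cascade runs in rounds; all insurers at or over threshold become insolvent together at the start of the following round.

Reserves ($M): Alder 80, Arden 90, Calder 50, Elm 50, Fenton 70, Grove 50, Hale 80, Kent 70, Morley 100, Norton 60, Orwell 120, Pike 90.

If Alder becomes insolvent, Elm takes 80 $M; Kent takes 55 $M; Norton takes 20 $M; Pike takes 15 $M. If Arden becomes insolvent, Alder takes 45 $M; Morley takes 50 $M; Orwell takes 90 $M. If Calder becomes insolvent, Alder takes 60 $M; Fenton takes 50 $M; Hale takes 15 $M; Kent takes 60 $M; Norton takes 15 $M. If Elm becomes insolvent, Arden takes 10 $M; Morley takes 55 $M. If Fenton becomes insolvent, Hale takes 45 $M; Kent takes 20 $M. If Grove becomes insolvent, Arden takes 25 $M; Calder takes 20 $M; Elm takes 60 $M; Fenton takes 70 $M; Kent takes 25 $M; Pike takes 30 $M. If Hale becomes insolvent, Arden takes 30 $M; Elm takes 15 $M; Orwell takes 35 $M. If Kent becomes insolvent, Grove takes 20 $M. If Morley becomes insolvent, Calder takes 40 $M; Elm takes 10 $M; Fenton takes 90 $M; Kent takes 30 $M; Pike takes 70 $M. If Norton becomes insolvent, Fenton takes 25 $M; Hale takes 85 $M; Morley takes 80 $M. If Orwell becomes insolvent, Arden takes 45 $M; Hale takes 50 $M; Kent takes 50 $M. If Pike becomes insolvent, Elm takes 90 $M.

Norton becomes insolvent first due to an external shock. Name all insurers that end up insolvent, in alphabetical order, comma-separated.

Hale, Norton

Round 1 — Norton becomes insolvent (initial).
  Fenton: +25 → 25 < 70
  Hale: +85 → 85 ≥ 80
  Morley: +80 → 80 < 100
Round 2 — Hale becomes insolvent.
  Arden: +30 → 30 < 90
  Elm: +15 → 15 < 50
  Orwell: +35 → 35 < 120
No further insolvencies.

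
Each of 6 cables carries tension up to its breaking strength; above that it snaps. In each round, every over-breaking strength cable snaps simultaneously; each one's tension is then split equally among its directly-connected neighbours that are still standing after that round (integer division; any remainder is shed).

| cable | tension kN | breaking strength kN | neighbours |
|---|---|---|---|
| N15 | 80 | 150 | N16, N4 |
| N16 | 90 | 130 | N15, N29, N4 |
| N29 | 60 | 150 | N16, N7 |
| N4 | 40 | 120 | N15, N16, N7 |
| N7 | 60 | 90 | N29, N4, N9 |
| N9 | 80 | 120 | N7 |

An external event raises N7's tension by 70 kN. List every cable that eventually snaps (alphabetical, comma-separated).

Round 1 — N7 at 130 > 90. N7 snaps.
  N7 sheds 130 kN to N29, N4, N9: 43 each (1 lost).
    N29: 60+43 = 103 ≤ 150
    N4: 40+43 = 83 ≤ 120
    N9: 80+43 = 123 > 120
Round 2 — N9 snaps.
  N9 sheds 123 kN: no online neighbours, lost.
No further breaks.

N7, N9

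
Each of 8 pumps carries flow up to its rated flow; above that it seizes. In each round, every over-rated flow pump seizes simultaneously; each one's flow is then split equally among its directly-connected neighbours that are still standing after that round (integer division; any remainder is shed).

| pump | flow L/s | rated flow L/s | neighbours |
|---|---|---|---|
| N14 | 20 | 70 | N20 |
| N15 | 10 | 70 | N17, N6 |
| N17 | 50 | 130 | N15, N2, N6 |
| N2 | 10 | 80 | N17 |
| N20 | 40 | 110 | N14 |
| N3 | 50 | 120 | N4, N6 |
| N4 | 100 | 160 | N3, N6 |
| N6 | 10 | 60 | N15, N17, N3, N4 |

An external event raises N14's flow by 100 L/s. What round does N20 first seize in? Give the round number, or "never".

Round 1 — N14 at 120 > 70. N14 seizes.
  N14 sheds 120 L/s to N20: 120 each.
    N20: 40+120 = 160 > 110
Round 2 — N20 seizes.
  N20 sheds 160 L/s: no online neighbours, lost.
No further seizures.

2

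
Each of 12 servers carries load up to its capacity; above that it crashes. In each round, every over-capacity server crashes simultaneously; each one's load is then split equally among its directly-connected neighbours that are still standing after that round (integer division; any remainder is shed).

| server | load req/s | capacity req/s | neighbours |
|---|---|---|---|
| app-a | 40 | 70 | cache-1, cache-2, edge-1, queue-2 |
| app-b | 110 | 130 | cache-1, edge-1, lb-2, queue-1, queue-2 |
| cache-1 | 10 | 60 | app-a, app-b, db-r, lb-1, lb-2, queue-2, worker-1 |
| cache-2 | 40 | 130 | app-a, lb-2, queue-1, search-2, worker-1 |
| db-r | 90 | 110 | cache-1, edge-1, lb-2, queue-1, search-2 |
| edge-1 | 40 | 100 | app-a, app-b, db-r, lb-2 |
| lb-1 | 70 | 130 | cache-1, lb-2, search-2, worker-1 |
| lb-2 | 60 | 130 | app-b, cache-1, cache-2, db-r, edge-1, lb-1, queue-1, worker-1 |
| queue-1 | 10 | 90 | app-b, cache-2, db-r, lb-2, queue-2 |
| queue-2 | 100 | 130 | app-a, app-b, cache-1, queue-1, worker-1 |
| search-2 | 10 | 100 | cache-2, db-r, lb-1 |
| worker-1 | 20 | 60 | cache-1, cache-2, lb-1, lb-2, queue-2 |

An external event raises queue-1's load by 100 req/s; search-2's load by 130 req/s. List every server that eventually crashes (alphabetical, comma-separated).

app-a, app-b, cache-1, cache-2, db-r, edge-1, lb-1, lb-2, queue-1, queue-2, search-2, worker-1

Round 1 — queue-1 at 110 > 90; search-2 at 140 > 100. queue-1, search-2 crash.
  queue-1 sheds 110 req/s to app-b, cache-2, db-r, lb-2, queue-2: 22 each.
    app-b: 110+22 = 132 > 130
    cache-2: 40+22 = 62 ≤ 130
    db-r: 90+22 = 112 > 110
    lb-2: 60+22 = 82 ≤ 130
    queue-2: 100+22 = 122 ≤ 130
  search-2 sheds 140 req/s to cache-2, db-r, lb-1: 46 each (2 lost).
    cache-2: 62+46 = 108 ≤ 130
    db-r: 112+46 = 158 > 110
    lb-1: 70+46 = 116 ≤ 130
Round 2 — app-b, db-r crash.
  app-b sheds 132 req/s to cache-1, edge-1, lb-2, queue-2: 33 each.
    cache-1: 10+33 = 43 ≤ 60
    edge-1: 40+33 = 73 ≤ 100
    lb-2: 82+33 = 115 ≤ 130
    queue-2: 122+33 = 155 > 130
  db-r sheds 158 req/s to cache-1, edge-1, lb-2: 52 each (2 lost).
    cache-1: 43+52 = 95 > 60
    edge-1: 73+52 = 125 > 100
    lb-2: 115+52 = 167 > 130
Round 3 — cache-1, edge-1, lb-2, queue-2 crash.
  cache-1 sheds 95 req/s to app-a, lb-1, worker-1: 31 each (2 lost).
    app-a: 40+31 = 71 > 70
    lb-1: 116+31 = 147 > 130
    worker-1: 20+31 = 51 ≤ 60
  edge-1 sheds 125 req/s to app-a: 125 each.
    app-a: 71+125 = 196 > 70
  lb-2 sheds 167 req/s to cache-2, lb-1, worker-1: 55 each (2 lost).
    cache-2: 108+55 = 163 > 130
    lb-1: 147+55 = 202 > 130
    worker-1: 51+55 = 106 > 60
  queue-2 sheds 155 req/s to app-a, worker-1: 77 each (1 lost).
    app-a: 196+77 = 273 > 70
    worker-1: 106+77 = 183 > 60
Round 4 — app-a, cache-2, lb-1, worker-1 crash.
  app-a sheds 273 req/s: no online neighbours, lost.
  cache-2 sheds 163 req/s: no online neighbours, lost.
  lb-1 sheds 202 req/s: no online neighbours, lost.
  worker-1 sheds 183 req/s: no online neighbours, lost.
No further crashes.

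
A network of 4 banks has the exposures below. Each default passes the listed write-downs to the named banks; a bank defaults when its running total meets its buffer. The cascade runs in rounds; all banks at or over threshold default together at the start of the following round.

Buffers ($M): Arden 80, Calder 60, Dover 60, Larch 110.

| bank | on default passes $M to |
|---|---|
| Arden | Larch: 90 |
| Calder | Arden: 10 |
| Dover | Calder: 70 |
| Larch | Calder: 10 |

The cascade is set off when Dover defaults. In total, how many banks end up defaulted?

Round 1 — Dover defaults (initial).
  Calder: +70 → 70 ≥ 60
Round 2 — Calder defaults.
  Arden: +10 → 10 < 80
No further defaults.

2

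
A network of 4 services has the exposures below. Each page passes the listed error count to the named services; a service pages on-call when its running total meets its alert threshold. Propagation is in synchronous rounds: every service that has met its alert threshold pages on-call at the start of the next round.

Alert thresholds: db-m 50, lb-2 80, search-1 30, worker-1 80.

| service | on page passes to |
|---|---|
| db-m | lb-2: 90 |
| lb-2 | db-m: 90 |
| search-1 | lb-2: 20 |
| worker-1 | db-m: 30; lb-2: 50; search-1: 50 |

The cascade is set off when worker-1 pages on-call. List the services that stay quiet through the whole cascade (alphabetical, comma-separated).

db-m, lb-2

Round 1 — worker-1 pages on-call (initial).
  db-m: +30 → 30 < 50
  lb-2: +50 → 50 < 80
  search-1: +50 → 50 ≥ 30
Round 2 — search-1 pages on-call.
  lb-2: +20 → 70 < 80
No further pages.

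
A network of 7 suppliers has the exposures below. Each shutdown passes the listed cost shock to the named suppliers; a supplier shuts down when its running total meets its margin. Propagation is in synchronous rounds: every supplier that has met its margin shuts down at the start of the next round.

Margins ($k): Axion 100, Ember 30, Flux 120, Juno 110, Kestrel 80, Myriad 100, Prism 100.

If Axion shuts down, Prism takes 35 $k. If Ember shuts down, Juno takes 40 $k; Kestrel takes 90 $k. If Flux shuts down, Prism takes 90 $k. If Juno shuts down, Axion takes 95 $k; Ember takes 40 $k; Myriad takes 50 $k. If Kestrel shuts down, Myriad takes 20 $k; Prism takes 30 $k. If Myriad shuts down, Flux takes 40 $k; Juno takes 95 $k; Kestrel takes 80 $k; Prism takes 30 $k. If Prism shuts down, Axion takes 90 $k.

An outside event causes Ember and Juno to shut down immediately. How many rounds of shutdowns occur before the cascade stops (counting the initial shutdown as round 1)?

Round 1 — Ember, Juno shut down (initial).
  Axion: +95 → 95 < 100
  Kestrel: +90 → 90 ≥ 80
  Myriad: +50 → 50 < 100
Round 2 — Kestrel shuts down.
  Myriad: +20 → 70 < 100
  Prism: +30 → 30 < 100
No further shutdowns.

2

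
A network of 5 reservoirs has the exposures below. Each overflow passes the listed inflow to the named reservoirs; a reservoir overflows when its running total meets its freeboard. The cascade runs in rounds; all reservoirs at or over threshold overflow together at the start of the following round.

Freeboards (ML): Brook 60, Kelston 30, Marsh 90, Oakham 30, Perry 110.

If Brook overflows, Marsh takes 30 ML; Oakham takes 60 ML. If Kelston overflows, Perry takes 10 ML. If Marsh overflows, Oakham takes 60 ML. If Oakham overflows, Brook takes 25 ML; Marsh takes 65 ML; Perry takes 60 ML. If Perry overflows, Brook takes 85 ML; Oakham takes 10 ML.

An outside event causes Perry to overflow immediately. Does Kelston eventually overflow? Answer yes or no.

no

Round 1 — Perry overflows (initial).
  Brook: +85 → 85 ≥ 60
  Oakham: +10 → 10 < 30
Round 2 — Brook overflows.
  Marsh: +30 → 30 < 90
  Oakham: +60 → 70 ≥ 30
Round 3 — Oakham overflows.
  Marsh: +65 → 95 ≥ 90
Round 4 — Marsh overflows.
No further overflows.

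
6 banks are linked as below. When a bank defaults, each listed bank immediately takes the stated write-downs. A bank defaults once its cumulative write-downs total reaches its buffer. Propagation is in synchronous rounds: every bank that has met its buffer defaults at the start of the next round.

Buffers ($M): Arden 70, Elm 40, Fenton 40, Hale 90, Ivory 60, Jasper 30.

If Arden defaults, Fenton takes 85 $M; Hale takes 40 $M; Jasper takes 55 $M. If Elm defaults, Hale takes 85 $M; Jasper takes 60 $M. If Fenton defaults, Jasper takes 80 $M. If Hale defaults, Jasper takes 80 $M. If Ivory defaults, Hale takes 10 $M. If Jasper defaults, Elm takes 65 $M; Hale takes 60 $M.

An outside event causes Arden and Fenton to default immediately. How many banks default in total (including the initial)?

Round 1 — Arden, Fenton default (initial).
  Hale: +40 → 40 < 90
  Jasper: +55+80 → 135 ≥ 30
Round 2 — Jasper defaults.
  Elm: +65 → 65 ≥ 40
  Hale: +60 → 100 ≥ 90
Round 3 — Elm, Hale default.
No further defaults.

5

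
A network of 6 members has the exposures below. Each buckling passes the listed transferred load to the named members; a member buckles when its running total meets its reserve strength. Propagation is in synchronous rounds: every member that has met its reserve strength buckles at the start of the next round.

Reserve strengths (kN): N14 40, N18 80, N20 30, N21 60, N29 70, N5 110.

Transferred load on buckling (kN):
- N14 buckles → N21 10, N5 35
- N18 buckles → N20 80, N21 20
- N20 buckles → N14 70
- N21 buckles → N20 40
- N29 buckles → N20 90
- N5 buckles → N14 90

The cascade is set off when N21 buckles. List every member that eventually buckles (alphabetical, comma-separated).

Round 1 — N21 buckles (initial).
  N20: +40 → 40 ≥ 30
Round 2 — N20 buckles.
  N14: +70 → 70 ≥ 40
Round 3 — N14 buckles.
  N5: +35 → 35 < 110
No further bucklings.

N14, N20, N21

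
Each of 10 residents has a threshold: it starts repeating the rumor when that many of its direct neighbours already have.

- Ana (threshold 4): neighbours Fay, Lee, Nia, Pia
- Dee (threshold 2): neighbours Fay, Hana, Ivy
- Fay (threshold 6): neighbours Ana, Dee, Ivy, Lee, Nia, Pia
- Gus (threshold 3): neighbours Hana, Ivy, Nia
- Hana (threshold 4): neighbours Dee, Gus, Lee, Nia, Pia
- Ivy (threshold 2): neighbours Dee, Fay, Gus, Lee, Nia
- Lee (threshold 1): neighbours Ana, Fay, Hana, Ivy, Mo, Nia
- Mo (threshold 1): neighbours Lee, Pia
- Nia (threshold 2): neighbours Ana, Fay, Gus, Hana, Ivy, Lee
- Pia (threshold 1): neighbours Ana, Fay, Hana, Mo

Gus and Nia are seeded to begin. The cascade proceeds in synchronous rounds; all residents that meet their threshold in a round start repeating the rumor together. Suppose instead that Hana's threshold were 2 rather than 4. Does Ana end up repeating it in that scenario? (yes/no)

no

With Hana's threshold at 2:
Round 1 — Gus, Nia start repeating the rumor (initial).
Round 2 — checking thresholds:
  Ana: 1 of 4 neighbours < 4, below threshold.
  Fay: 1 of 6 neighbours < 6, below threshold.
  Hana: 2 of 5 neighbours ≥ 2, starts repeating the rumor.
  Ivy: 2 of 5 neighbours ≥ 2, starts repeating the rumor.
  Lee: 1 of 6 neighbours ≥ 1, starts repeating the rumor.
Round 3 — checking thresholds:
  Ana: 2 of 4 neighbours < 4, below threshold.
  Dee: 2 of 3 neighbours ≥ 2, starts repeating the rumor.
  Fay: 3 of 6 neighbours < 6, below threshold.
  Mo: 1 of 2 neighbours ≥ 1, starts repeating the rumor.
  Pia: 1 of 4 neighbours ≥ 1, starts repeating the rumor.
Round 4 — no new spreads; cascade stops.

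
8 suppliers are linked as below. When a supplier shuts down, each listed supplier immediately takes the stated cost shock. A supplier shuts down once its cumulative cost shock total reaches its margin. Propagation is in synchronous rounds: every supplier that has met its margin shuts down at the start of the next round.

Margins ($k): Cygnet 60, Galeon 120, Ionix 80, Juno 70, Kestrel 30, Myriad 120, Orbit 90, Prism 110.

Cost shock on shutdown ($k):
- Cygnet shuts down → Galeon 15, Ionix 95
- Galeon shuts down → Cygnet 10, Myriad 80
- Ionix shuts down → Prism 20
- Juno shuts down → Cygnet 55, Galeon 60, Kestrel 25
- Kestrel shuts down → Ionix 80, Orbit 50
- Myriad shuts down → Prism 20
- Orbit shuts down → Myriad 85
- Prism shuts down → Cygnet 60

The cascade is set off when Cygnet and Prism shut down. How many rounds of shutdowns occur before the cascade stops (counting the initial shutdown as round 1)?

2

Round 1 — Cygnet, Prism shut down (initial).
  Galeon: +15 → 15 < 120
  Ionix: +95 → 95 ≥ 80
Round 2 — Ionix shuts down.
No further shutdowns.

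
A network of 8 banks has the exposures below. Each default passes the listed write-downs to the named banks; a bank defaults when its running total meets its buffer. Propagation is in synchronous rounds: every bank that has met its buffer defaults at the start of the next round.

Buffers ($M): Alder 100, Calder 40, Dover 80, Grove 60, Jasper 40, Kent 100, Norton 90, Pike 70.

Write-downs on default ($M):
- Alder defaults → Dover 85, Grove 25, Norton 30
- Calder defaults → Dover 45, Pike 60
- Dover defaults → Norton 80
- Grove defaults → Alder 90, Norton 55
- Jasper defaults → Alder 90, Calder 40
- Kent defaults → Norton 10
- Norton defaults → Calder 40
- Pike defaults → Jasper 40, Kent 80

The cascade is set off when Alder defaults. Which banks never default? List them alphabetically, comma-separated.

Grove, Jasper, Kent, Pike

Round 1 — Alder defaults (initial).
  Dover: +85 → 85 ≥ 80
  Grove: +25 → 25 < 60
  Norton: +30 → 30 < 90
Round 2 — Dover defaults.
  Norton: +80 → 110 ≥ 90
Round 3 — Norton defaults.
  Calder: +40 → 40 ≥ 40
Round 4 — Calder defaults.
  Pike: +60 → 60 < 70
No further defaults.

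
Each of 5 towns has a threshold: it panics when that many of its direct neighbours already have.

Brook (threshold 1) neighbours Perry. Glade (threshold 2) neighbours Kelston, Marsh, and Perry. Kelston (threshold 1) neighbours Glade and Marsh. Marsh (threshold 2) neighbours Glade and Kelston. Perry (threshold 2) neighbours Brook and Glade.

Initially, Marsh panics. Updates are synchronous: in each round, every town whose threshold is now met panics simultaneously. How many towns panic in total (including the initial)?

3

Round 1 — Marsh panics (initial).
Round 2 — checking thresholds:
  Glade: 1 of 3 neighbours < 2, below threshold.
  Kelston: 1 of 2 neighbours ≥ 1, panics.
Round 3 — checking thresholds:
  Glade: 2 of 3 neighbours ≥ 2, panics.
Round 4 — no new panics; cascade stops.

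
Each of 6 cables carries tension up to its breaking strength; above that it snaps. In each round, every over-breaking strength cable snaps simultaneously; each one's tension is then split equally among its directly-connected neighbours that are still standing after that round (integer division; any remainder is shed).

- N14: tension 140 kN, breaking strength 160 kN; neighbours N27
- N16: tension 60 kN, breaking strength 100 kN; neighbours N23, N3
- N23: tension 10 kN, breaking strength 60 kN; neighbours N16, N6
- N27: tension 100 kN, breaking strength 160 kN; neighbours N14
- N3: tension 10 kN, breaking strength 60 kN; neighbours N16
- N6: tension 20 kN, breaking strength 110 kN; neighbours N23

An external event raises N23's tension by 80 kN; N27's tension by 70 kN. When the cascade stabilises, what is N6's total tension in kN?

65

Round 1 — N23 at 90 > 60; N27 at 170 > 160. N23, N27 snap.
  N23 sheds 90 kN to N16, N6: 45 each.
    N16: 60+45 = 105 > 100
    N6: 20+45 = 65 ≤ 110
  N27 sheds 170 kN to N14: 170 each.
    N14: 140+170 = 310 > 160
Round 2 — N14, N16 snap.
  N14 sheds 310 kN: no online neighbours, lost.
  N16 sheds 105 kN to N3: 105 each.
    N3: 10+105 = 115 > 60
Round 3 — N3 snaps.
  N3 sheds 115 kN: no online neighbours, lost.
No further breaks.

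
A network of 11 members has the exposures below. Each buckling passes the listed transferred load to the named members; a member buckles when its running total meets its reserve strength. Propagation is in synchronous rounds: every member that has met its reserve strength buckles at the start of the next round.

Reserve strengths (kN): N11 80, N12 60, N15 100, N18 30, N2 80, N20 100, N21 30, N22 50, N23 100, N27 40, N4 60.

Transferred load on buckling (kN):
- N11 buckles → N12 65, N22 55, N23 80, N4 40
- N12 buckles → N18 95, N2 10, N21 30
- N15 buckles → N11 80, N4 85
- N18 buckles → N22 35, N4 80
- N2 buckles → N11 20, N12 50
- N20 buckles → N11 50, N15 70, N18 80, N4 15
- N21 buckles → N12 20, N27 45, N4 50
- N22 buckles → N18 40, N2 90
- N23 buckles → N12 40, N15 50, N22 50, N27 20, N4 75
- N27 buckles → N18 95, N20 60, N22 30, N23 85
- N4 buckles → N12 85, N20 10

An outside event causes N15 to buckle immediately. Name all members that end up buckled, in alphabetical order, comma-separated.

Round 1 — N15 buckles (initial).
  N11: +80 → 80 ≥ 80
  N4: +85 → 85 ≥ 60
Round 2 — N11, N4 buckle.
  N12: +65+85 → 150 ≥ 60
  N20: +10 → 10 < 100
  N22: +55 → 55 ≥ 50
  N23: +80 → 80 < 100
Round 3 — N12, N22 buckle.
  N18: +95+40 → 135 ≥ 30
  N2: +10+90 → 100 ≥ 80
  N21: +30 → 30 ≥ 30
Round 4 — N18, N2, N21 buckle.
  N27: +45 → 45 ≥ 40
Round 5 — N27 buckles.
  N20: +60 → 70 < 100
  N23: +85 → 165 ≥ 100
Round 6 — N23 buckles.
No further bucklings.

N11, N12, N15, N18, N2, N21, N22, N23, N27, N4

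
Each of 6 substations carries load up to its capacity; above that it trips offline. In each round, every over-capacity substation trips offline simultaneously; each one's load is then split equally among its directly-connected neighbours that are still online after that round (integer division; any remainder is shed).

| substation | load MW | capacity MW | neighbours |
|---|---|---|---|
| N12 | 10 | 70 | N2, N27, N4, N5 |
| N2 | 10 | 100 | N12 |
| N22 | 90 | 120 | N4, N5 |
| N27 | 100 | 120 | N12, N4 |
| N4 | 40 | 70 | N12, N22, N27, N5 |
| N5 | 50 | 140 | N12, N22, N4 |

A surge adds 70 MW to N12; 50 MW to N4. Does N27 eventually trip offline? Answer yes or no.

yes

Round 1 — N12 at 80 > 70; N4 at 90 > 70. N12, N4 trip offline.
  N12 sheds 80 MW to N2, N27, N5: 26 each (2 lost).
    N2: 10+26 = 36 ≤ 100
    N27: 100+26 = 126 > 120
    N5: 50+26 = 76 ≤ 140
  N4 sheds 90 MW to N22, N27, N5: 30 each.
    N22: 90+30 = 120 ≤ 120
    N27: 126+30 = 156 > 120
    N5: 76+30 = 106 ≤ 140
Round 2 — N27 trips offline.
  N27 sheds 156 MW: no online neighbours, lost.
No further trips.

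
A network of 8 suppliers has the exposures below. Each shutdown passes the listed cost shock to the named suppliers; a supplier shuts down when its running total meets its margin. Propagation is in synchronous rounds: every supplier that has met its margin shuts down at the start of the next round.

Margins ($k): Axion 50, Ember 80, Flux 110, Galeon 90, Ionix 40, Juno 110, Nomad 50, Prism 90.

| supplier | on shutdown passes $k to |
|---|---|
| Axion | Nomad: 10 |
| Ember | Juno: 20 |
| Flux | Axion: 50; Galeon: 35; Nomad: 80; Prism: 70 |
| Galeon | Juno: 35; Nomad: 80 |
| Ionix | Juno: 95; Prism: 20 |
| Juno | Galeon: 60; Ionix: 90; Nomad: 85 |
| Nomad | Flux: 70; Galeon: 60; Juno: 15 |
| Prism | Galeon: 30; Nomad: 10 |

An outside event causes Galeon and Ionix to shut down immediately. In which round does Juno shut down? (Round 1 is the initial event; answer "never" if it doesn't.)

Round 1 — Galeon, Ionix shut down (initial).
  Juno: +35+95 → 130 ≥ 110
  Nomad: +80 → 80 ≥ 50
  Prism: +20 → 20 < 90
Round 2 — Juno, Nomad shut down.
  Flux: +70 → 70 < 110
No further shutdowns.

2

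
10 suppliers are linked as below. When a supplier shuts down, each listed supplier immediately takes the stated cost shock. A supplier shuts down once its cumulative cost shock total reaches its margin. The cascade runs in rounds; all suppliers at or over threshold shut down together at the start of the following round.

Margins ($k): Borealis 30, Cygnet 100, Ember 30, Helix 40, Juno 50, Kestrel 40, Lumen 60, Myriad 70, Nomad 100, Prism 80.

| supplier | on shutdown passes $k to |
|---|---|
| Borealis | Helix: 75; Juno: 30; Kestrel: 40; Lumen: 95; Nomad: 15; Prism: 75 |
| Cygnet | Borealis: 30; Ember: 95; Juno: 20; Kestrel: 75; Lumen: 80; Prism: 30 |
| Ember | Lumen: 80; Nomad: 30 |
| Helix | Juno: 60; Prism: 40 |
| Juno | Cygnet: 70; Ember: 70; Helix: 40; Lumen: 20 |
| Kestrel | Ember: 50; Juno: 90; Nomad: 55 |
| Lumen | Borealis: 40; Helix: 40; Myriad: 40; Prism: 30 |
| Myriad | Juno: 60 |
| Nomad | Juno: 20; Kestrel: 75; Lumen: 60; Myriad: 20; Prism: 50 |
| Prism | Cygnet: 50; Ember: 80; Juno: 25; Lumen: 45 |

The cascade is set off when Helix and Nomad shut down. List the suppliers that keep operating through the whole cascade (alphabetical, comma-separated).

Myriad

Round 1 — Helix, Nomad shut down (initial).
  Juno: +60+20 → 80 ≥ 50
  Kestrel: +75 → 75 ≥ 40
  Lumen: +60 → 60 ≥ 60
  Myriad: +20 → 20 < 70
  Prism: +40+50 → 90 ≥ 80
Round 2 — Juno, Kestrel, Lumen, Prism shut down.
  Borealis: +40 → 40 ≥ 30
  Cygnet: +70+50 → 120 ≥ 100
  Ember: +70+50+80 → 200 ≥ 30
  Myriad: +40 → 60 < 70
Round 3 — Borealis, Cygnet, Ember shut down.
No further shutdowns.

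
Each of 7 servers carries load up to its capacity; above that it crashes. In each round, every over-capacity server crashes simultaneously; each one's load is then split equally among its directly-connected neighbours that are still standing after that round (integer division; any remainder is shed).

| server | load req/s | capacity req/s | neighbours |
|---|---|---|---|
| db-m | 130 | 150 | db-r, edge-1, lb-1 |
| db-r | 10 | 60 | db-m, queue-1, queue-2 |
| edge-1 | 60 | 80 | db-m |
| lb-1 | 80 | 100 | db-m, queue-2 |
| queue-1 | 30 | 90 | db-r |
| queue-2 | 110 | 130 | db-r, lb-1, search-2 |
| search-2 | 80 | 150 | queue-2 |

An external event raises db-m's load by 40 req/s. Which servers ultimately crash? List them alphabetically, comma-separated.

db-m, db-r, edge-1, lb-1, queue-2, search-2

Round 1 — db-m at 170 > 150. db-m crashes.
  db-m sheds 170 req/s to db-r, edge-1, lb-1: 56 each (2 lost).
    db-r: 10+56 = 66 > 60
    edge-1: 60+56 = 116 > 80
    lb-1: 80+56 = 136 > 100
Round 2 — db-r, edge-1, lb-1 crash.
  db-r sheds 66 req/s to queue-1, queue-2: 33 each.
    queue-1: 30+33 = 63 ≤ 90
    queue-2: 110+33 = 143 > 130
  edge-1 sheds 116 req/s: no online neighbours, lost.
  lb-1 sheds 136 req/s to queue-2: 136 each.
    queue-2: 143+136 = 279 > 130
Round 3 — queue-2 crashes.
  queue-2 sheds 279 req/s to search-2: 279 each.
    search-2: 80+279 = 359 > 150
Round 4 — search-2 crashes.
  search-2 sheds 359 req/s: no online neighbours, lost.
No further crashes.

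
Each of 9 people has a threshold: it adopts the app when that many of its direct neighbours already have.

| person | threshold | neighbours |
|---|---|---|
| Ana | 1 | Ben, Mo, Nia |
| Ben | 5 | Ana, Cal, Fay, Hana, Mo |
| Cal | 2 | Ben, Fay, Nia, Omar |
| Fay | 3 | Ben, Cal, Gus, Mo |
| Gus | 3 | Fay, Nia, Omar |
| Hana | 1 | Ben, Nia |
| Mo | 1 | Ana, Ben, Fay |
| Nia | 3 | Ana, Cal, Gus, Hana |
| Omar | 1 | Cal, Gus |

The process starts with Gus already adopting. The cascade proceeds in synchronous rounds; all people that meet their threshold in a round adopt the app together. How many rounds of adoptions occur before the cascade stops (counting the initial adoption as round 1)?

2

Round 1 — Gus adopts the app (initial).
Round 2 — checking thresholds:
  Fay: 1 of 4 neighbours < 3, holds.
  Nia: 1 of 4 neighbours < 3, holds.
  Omar: 1 of 2 neighbours ≥ 1, adopts the app.
Round 3 — no new adoptions; cascade stops.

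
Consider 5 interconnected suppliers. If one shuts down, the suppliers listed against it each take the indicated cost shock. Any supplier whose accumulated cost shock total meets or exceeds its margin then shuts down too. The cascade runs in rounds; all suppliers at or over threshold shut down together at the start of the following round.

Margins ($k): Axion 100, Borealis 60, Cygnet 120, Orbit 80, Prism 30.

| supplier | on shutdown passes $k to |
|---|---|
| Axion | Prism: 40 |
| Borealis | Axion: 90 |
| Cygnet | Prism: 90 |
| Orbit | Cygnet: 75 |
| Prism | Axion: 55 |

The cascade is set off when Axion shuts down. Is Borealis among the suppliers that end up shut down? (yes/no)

Round 1 — Axion shuts down (initial).
  Prism: +40 → 40 ≥ 30
Round 2 — Prism shuts down.
No further shutdowns.

no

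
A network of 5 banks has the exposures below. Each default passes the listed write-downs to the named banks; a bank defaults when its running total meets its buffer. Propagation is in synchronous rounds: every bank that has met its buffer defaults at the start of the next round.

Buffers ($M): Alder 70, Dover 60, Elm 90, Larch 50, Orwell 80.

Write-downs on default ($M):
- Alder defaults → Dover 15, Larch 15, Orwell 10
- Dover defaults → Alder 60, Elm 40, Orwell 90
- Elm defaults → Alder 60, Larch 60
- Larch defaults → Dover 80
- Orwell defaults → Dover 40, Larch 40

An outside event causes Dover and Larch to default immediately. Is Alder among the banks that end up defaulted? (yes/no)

no

Round 1 — Dover, Larch default (initial).
  Alder: +60 → 60 < 70
  Elm: +40 → 40 < 90
  Orwell: +90 → 90 ≥ 80
Round 2 — Orwell defaults.
No further defaults.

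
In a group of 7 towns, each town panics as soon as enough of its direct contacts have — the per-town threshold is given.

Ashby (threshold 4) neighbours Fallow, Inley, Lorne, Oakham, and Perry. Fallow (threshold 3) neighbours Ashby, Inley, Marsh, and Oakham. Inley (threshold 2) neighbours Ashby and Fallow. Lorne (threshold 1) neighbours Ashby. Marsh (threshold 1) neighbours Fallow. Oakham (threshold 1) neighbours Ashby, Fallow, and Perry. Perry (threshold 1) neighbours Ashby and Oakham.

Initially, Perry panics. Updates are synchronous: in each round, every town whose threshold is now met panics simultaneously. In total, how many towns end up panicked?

Round 1 — Perry panics (initial).
Round 2 — checking thresholds:
  Ashby: 1 of 5 neighbours < 4, not yet.
  Oakham: 1 of 3 neighbours ≥ 1, panics.
Round 3 — no new panics; cascade stops.

2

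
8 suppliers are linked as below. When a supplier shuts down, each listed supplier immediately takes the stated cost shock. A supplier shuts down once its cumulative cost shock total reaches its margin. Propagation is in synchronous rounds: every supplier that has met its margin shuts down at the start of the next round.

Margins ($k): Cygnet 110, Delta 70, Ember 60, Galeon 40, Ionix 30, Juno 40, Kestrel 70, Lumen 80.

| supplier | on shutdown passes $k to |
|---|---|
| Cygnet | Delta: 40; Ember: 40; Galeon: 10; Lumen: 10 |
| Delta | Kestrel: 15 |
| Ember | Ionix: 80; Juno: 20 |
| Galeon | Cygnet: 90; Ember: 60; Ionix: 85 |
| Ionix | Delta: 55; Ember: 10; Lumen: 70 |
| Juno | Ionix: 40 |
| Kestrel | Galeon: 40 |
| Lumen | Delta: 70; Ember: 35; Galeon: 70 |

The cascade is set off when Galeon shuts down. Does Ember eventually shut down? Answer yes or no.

yes

Round 1 — Galeon shuts down (initial).
  Cygnet: +90 → 90 < 110
  Ember: +60 → 60 ≥ 60
  Ionix: +85 → 85 ≥ 30
Round 2 — Ember, Ionix shut down.
  Delta: +55 → 55 < 70
  Juno: +20 → 20 < 40
  Lumen: +70 → 70 < 80
No further shutdowns.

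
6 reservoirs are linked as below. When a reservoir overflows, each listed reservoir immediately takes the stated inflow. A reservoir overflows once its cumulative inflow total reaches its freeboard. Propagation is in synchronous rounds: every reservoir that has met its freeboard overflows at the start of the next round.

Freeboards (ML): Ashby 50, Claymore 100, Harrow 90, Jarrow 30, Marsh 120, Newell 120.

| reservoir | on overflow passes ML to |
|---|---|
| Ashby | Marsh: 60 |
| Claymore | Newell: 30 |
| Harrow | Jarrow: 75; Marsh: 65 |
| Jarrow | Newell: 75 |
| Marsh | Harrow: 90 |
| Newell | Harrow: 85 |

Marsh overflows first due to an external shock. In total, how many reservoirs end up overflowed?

3

Round 1 — Marsh overflows (initial).
  Harrow: +90 → 90 ≥ 90
Round 2 — Harrow overflows.
  Jarrow: +75 → 75 ≥ 30
Round 3 — Jarrow overflows.
  Newell: +75 → 75 < 120
No further overflows.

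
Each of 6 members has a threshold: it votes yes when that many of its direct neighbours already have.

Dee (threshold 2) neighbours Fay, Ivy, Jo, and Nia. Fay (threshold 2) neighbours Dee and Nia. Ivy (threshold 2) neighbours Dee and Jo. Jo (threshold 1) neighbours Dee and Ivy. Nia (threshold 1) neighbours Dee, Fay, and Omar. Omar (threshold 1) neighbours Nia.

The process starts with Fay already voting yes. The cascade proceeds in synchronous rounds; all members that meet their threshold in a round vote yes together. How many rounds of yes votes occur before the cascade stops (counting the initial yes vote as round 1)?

5

Round 1 — Fay votes yes (initial).
Round 2 — checking thresholds:
  Dee: 1 of 4 neighbours < 2, holds.
  Nia: 1 of 3 neighbours ≥ 1, votes yes.
Round 3 — checking thresholds:
  Dee: 2 of 4 neighbours ≥ 2, votes yes.
  Omar: 1 of 1 neighbours ≥ 1, votes yes.
Round 4 — checking thresholds:
  Ivy: 1 of 2 neighbours < 2, holds.
  Jo: 1 of 2 neighbours ≥ 1, votes yes.
Round 5 — checking thresholds:
  Ivy: 2 of 2 neighbours ≥ 2, votes yes.
Round 6 — no new yes votes; cascade stops.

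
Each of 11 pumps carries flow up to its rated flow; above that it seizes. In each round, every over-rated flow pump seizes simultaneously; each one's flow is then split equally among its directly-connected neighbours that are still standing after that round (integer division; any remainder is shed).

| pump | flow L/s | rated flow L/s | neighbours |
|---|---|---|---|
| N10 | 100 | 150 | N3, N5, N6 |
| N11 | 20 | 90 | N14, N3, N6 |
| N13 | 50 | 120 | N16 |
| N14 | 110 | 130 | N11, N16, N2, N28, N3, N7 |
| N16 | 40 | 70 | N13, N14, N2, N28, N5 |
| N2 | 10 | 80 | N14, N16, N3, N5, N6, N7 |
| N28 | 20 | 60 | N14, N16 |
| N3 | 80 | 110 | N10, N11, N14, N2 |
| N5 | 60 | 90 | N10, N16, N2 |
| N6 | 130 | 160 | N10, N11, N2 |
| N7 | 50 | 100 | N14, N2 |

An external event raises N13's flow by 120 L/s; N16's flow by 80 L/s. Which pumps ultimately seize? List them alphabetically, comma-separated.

N13, N14, N16, N28

Round 1 — N13 at 170 > 120; N16 at 120 > 70. N13, N16 seize.
  N13 sheds 170 L/s: no online neighbours, lost.
  N16 sheds 120 L/s to N14, N2, N28, N5: 30 each.
    N14: 110+30 = 140 > 130
    N2: 10+30 = 40 ≤ 80
    N28: 20+30 = 50 ≤ 60
    N5: 60+30 = 90 ≤ 90
Round 2 — N14 seizes.
  N14 sheds 140 L/s to N11, N2, N28, N3, N7: 28 each.
    N11: 20+28 = 48 ≤ 90
    N2: 40+28 = 68 ≤ 80
    N28: 50+28 = 78 > 60
    N3: 80+28 = 108 ≤ 110
    N7: 50+28 = 78 ≤ 100
Round 3 — N28 seizes.
  N28 sheds 78 L/s: no online neighbours, lost.
No further seizures.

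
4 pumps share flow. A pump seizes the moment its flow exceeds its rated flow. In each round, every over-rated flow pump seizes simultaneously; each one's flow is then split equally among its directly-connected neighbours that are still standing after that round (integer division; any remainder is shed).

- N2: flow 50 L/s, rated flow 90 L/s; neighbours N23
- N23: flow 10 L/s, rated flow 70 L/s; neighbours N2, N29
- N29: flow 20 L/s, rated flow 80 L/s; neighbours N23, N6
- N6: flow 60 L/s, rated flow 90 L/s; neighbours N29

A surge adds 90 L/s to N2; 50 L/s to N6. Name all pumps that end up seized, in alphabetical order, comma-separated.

N2, N23, N29, N6

Round 1 — N2 at 140 > 90; N6 at 110 > 90. N2, N6 seize.
  N2 sheds 140 L/s to N23: 140 each.
    N23: 10+140 = 150 > 70
  N6 sheds 110 L/s to N29: 110 each.
    N29: 20+110 = 130 > 80
Round 2 — N23, N29 seize.
  N23 sheds 150 L/s: no online neighbours, lost.
  N29 sheds 130 L/s: no online neighbours, lost.
No further seizures.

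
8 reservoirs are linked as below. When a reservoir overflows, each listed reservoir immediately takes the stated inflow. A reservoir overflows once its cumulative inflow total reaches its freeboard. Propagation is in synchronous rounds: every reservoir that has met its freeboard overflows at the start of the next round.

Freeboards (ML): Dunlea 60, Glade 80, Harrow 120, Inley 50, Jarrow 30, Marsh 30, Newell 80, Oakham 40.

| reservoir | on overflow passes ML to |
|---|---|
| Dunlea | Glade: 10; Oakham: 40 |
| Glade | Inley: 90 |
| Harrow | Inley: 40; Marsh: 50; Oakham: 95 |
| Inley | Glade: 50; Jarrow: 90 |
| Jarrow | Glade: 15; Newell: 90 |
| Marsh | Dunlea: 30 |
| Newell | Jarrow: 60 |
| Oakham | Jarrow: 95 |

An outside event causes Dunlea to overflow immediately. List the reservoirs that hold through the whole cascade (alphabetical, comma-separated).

Glade, Harrow, Inley, Marsh

Round 1 — Dunlea overflows (initial).
  Glade: +10 → 10 < 80
  Oakham: +40 → 40 ≥ 40
Round 2 — Oakham overflows.
  Jarrow: +95 → 95 ≥ 30
Round 3 — Jarrow overflows.
  Glade: +15 → 25 < 80
  Newell: +90 → 90 ≥ 80
Round 4 — Newell overflows.
No further overflows.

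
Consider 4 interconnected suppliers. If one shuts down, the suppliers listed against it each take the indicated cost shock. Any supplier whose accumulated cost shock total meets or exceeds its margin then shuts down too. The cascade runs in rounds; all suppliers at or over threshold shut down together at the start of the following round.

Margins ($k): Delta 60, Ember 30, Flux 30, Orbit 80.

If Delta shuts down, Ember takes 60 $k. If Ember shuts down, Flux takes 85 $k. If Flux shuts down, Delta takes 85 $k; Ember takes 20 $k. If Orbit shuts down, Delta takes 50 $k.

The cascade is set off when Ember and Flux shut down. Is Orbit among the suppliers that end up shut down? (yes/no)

Round 1 — Ember, Flux shut down (initial).
  Delta: +85 → 85 ≥ 60
Round 2 — Delta shuts down.
No further shutdowns.

no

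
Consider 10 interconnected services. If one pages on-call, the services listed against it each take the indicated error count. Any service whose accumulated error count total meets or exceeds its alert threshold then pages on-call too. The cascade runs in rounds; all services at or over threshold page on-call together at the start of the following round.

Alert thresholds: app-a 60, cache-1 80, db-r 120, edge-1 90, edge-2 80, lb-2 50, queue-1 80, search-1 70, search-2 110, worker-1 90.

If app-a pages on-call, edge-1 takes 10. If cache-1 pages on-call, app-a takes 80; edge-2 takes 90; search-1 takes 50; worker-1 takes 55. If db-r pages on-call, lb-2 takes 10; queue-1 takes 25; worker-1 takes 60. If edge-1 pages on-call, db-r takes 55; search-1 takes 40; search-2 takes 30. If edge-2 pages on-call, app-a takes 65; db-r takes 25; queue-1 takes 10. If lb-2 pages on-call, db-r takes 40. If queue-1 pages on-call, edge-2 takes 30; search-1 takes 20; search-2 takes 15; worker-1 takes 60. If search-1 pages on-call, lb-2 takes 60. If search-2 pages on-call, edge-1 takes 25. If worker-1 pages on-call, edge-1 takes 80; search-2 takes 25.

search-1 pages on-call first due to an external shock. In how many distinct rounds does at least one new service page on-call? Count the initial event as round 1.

Round 1 — search-1 pages on-call (initial).
  lb-2: +60 → 60 ≥ 50
Round 2 — lb-2 pages on-call.
  db-r: +40 → 40 < 120
No further pages.

2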